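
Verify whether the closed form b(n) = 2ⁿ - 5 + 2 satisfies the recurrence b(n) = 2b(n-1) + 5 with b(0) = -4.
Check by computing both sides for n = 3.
From the recurrence with b(0) = -4:
  b(0) = -4, b(1) = -3, b(2) = -1, b(3) = 3
  so the recurrence gives b(3) = 3.
From the proposed closed form b(n) = 2ⁿ - 5 + 2:
  b(3) = 5.
The recurrence gives 3 but the closed form gives 5, so the closed form does not satisfy the recurrence.

No, the closed form is incorrect.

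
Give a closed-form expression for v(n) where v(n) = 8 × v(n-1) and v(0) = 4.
Recurrence: v(n) = 8 × v(n-1), initial: v(0) = 4.
Each term is 8 times the previous, so this is geometric with ratio 8. After n steps: v(n) = v(0)·8ⁿ = 4·8ⁿ.

v(n) = 4·8ⁿ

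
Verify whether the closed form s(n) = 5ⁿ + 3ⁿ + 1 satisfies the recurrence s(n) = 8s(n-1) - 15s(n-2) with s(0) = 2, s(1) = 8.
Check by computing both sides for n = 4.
From the recurrence with s(0) = 2, s(1) = 8:
  s(0) = 2, s(1) = 8, s(2) = 34, s(3) = 152, s(4) = 706
  so the recurrence gives s(4) = 706.
From the proposed closed form s(n) = 5ⁿ + 3ⁿ + 1:
  s(4) = 707.
The recurrence gives 706 but the closed form gives 707, so the closed form does not satisfy the recurrence.

No, the closed form is incorrect.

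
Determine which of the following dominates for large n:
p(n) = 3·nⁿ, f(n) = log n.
Comparing growth rates:
Growth-rate hierarchy: log n ≺ any polynomial ≺ any exponential cⁿ (c>1) ≺ n! ≺ nⁿ.
super-exponential nⁿ dominates logarithmic asymptotically.

p(n) grows faster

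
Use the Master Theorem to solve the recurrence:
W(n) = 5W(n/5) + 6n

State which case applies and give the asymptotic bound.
Master Theorem template: W(n) = a·W(n/b) + f(n).
Here: a=5, b=5, f(n)=6n
Compute log_b(a) = log_5(5) = 1.
f(n) = 6n = Θ(n). Case 2: W(n) = Θ(n log n).

Case 2: W(n) = Θ(n log n)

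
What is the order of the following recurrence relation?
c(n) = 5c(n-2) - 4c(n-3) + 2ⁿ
The order is the largest lag k for which c(n-k) appears. Here the deepest term is c(n-3) (the 2ⁿ term is non-homogeneous and does not affect the order), so the order is 3.

Order 3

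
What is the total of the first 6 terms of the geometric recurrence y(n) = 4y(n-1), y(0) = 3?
Computing the sequence terms: 3, 12, 48, 192, 768, 3072
Adding these values together:

4095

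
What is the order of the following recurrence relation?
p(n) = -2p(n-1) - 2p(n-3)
The order is the largest lag k for which p(n-k) appears. Here the deepest term is p(n-3), so the order is 3.

Order 3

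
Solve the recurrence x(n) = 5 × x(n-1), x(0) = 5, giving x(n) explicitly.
Recurrence: x(n) = 5 × x(n-1), initial: x(0) = 5.
Each term is 5 times the previous, so this is geometric with ratio 5. After n steps: x(n) = x(0)·5ⁿ = 5·5ⁿ.

x(n) = 5·5ⁿ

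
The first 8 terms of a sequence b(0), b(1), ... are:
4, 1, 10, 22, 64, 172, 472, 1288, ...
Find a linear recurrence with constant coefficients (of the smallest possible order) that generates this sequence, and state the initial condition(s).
Look for the lowest-order linear relation among consecutive terms.
Observation: b(n) - 2·b(n-1) - (2)·b(n-2) = 0 holds for the shown terms, and no order-1 relation b(n) = α·b(n-1) + β fits.
Check at n=3: 2·10 + (2)·1 = 22. ✓

b(n) = 2b(n-1) + 2b(n-2), b(0) = 4, b(1) = 1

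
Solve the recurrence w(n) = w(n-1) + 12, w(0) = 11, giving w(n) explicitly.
Recurrence: w(n) = w(n-1) + 12, initial: w(0) = 11.
Each step adds 12, so w(n) = w(0) + 12n = 12n + 11.

w(n) = 12n + 11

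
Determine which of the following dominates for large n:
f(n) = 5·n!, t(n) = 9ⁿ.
Comparing growth rates:
Growth-rate hierarchy: log n ≺ any polynomial ≺ any exponential cⁿ (c>1) ≺ n! ≺ nⁿ.
factorial dominates exponential base 9 asymptotically.

f(n) grows faster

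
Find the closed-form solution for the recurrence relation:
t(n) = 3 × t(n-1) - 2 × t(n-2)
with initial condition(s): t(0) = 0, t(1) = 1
Recurrence: t(n) = 3 × t(n-1) - 2 × t(n-2), initial: t(0) = 0, t(1) = 1.
Characteristic equation: r² - 3r + 2 = 0, which factors as (r - 2)(r - 1) = 0, so r = 2, 1. General solution t(n) = A·2ⁿ + B·1ⁿ. From t(0) = 0: A + B = 0. From t(1) = 1: 2A + 1B = 1. Solving gives A = 1, B = -1.

t(n) = 2ⁿ - 1ⁿ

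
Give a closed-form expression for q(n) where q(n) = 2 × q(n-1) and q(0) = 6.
Recurrence: q(n) = 2 × q(n-1), initial: q(0) = 6.
Each term is 2 times the previous, so this is geometric with ratio 2. After n steps: q(n) = q(0)·2ⁿ = 6·2ⁿ.

q(n) = 6·2ⁿ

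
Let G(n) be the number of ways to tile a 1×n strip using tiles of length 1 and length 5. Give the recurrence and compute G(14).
Condition on the last tile: it has length 1 (leaving a 1×(n-1) strip) or length 5 (leaving a 1×(n-5) strip), so G(n) = G(n-1) + G(n-5) (order-5 linear recurrence).
For 0 ≤ i < 5 only unit tiles fit, so G(i) = 1.
Iterating the recurrence: G(5) = 2, G(6) = 3, G(7) = 4, G(8) = 5, G(9) = 6, G(10) = 8, G(11) = 11, G(12) = 15, G(13) = 20, G(14) = 26.

G(n) = G(n-1) + G(n-5), with G(i) = 1 for 0 ≤ i < 5; G(14) = 26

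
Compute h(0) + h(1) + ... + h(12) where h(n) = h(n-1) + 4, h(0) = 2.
Computing the sequence terms: 2, 6, 10, 14, 18, 22, 26, 30, 34, 38, 42, 46, 50
Adding these values together:

338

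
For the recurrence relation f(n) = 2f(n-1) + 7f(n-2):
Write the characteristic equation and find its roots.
Substitute f(n) = rⁿ and divide through by rⁿ⁻²: r² - 2r - 7 = 0
Discriminant: 2² + 4·7 = 32, not a perfect square, so by the quadratic formula r = (2 ± √32)/2.
General solution: f(n) = A·r₁ⁿ + B·r₂ⁿ where r₁,r₂ = (2 ± √32)/2

Characteristic: r² - 2r - 7 = 0, Roots: r = (2 ± √32)/2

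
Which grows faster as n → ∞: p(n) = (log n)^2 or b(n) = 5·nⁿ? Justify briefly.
Comparing growth rates:
Growth-rate hierarchy: log n ≺ any polynomial ≺ any exponential cⁿ (c>1) ≺ n! ≺ nⁿ.
super-exponential nⁿ dominates polylogarithmic (log n)^2 asymptotically.

b(n) grows faster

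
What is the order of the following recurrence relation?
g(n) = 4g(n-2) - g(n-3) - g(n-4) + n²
The order is the largest lag k for which g(n-k) appears. Here the deepest term is g(n-4) (the n² term is non-homogeneous and does not affect the order), so the order is 4.

Order 4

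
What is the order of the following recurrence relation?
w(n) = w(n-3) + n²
The order is the largest lag k for which w(n-k) appears. Here the deepest term is w(n-3) (the n² term is non-homogeneous and does not affect the order), so the order is 3.

Order 3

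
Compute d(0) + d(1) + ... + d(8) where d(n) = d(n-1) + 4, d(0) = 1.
Computing the sequence terms: 1, 5, 9, 13, 17, 21, 25, 29, 33
Adding these values together:

153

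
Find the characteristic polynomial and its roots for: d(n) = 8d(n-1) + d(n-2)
Substitute d(n) = rⁿ and divide through by rⁿ⁻²: r² - 8r - 1 = 0
Discriminant: 8² + 4·1 = 68, not a perfect square, so by the quadratic formula r = (8 ± √68)/2.
General solution: d(n) = A·r₁ⁿ + B·r₂ⁿ where r₁,r₂ = (8 ± √68)/2

Characteristic: r² - 8r - 1 = 0, Roots: r = (8 ± √68)/2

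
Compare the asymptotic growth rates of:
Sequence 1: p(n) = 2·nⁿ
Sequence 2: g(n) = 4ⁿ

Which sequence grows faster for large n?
Comparing growth rates:
Growth-rate hierarchy: log n ≺ any polynomial ≺ any exponential cⁿ (c>1) ≺ n! ≺ nⁿ.
super-exponential nⁿ dominates exponential base 4 asymptotically.

p(n) grows faster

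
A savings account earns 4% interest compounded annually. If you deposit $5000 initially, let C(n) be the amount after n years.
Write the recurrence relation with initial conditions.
Each year the balance grows by 4%, i.e. is multiplied by 1 + 4/100 = 1.04, so C(n) = 1.04 × C(n-1). The initial deposit gives C(0) = 5000.
Unrolling gives the closed form C(n) = 5000 × (1.04)ⁿ.

C(n) = 1.04 × C(n-1), C(0) = 5000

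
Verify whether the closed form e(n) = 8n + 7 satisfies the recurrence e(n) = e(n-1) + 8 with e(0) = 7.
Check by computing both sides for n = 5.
From the recurrence with e(0) = 7:
  e(0) = 7, e(1) = 15, e(2) = 23, e(3) = 31, e(4) = 39, e(5) = 47
  so the recurrence gives e(5) = 47.
From the proposed closed form e(n) = 8n + 7:
  e(5) = 47.
Both sides give 47 at n = 5, and the initial condition(s) match, so the closed form is consistent.

Yes, the closed form is correct.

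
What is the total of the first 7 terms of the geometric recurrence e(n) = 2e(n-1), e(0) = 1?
Computing the sequence terms: 1, 2, 4, 8, 16, 32, 64
Adding these values together:

127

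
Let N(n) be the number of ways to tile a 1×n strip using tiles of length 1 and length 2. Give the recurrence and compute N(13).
Condition on the last tile: it has length 1 (leaving a 1×(n-1) strip) or length 2 (leaving a 1×(n-2) strip), so N(n) = N(n-1) + N(n-2) (order-2 linear recurrence).
For 0 ≤ i < 2 only unit tiles fit, so N(i) = 1.
Iterating the recurrence: N(2) = 2, N(3) = 3, N(4) = 5, N(5) = 8, N(6) = 13, N(7) = 21, N(8) = 34, N(9) = 55, N(10) = 89, N(11) = 144, N(12) = 233, N(13) = 377.

N(n) = N(n-1) + N(n-2), with N(i) = 1 for 0 ≤ i < 2; N(13) = 377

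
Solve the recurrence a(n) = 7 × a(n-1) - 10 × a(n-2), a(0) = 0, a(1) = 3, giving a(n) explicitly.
Recurrence: a(n) = 7 × a(n-1) - 10 × a(n-2), initial: a(0) = 0, a(1) = 3.
Characteristic equation: r² - 7r + 10 = 0, which factors as (r - 5)(r - 2) = 0, so r = 5, 2. General solution a(n) = A·5ⁿ + B·2ⁿ. From a(0) = 0: A + B = 0. From a(1) = 3: 5A + 2B = 3. Solving gives A = 1, B = -1.

a(n) = 5ⁿ - 2ⁿ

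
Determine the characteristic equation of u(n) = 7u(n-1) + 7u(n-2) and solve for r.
Substitute u(n) = rⁿ and divide through by rⁿ⁻²: r² - 7r - 7 = 0
Discriminant: 7² + 4·7 = 77, not a perfect square, so by the quadratic formula r = (7 ± √77)/2.
General solution: u(n) = A·r₁ⁿ + B·r₂ⁿ where r₁,r₂ = (7 ± √77)/2

Characteristic: r² - 7r - 7 = 0, Roots: r = (7 ± √77)/2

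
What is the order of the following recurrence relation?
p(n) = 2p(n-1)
The order is the largest lag k for which p(n-k) appears. Here the deepest term is p(n-1), so the order is 1.

Order 1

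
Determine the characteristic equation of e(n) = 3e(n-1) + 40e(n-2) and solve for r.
Substitute e(n) = rⁿ and divide through by rⁿ⁻²: r² - 3r - 40 = 0
Factor: (r + 5)(r - 8) = 0, so r = -5, 8.
General solution: e(n) = A·(-5)ⁿ + B·8ⁿ

Characteristic: r² - 3r - 40 = 0, Roots: r = -5, 8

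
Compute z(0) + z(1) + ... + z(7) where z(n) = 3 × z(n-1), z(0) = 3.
Computing the sequence terms: 3, 9, 27, 81, 243, 729, 2187, 6561
Adding these values together:

9840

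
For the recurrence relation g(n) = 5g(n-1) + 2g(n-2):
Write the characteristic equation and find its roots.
Substitute g(n) = rⁿ and divide through by rⁿ⁻²: r² - 5r - 2 = 0
Discriminant: 5² + 4·2 = 33, not a perfect square, so by the quadratic formula r = (5 ± √33)/2.
General solution: g(n) = A·r₁ⁿ + B·r₂ⁿ where r₁,r₂ = (5 ± √33)/2

Characteristic: r² - 5r - 2 = 0, Roots: r = (5 ± √33)/2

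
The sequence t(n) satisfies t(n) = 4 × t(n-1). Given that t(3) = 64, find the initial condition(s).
In general t(n) = 4ⁿ · t(0). At n = 3: t(0) = t(3) / 4^3 = 64 / 64 = 1.

t(0) = 1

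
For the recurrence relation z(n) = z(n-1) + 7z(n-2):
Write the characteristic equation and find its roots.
Substitute z(n) = rⁿ and divide through by rⁿ⁻²: r² - r - 7 = 0
Discriminant: 1² + 4·7 = 29, not a perfect square, so by the quadratic formula r = (1 ± √29)/2.
General solution: z(n) = A·r₁ⁿ + B·r₂ⁿ where r₁,r₂ = (1 ± √29)/2

Characteristic: r² - r - 7 = 0, Roots: r = (1 ± √29)/2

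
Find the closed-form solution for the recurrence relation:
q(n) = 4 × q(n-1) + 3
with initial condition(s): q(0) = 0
Recurrence: q(n) = 4 × q(n-1) + 3, initial: q(0) = 0.
Try q(n) = A·4ⁿ + C. Substituting: A·4ⁿ + C = 4(A·4ⁿ⁻¹ + C) + 3 = A·4ⁿ + 4C + 3, so C = 4C + 3, giving C = -1. Then q(0) = A - 1 = 0 gives A = 1.

q(n) = 4ⁿ - 1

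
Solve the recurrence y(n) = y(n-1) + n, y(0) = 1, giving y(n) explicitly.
Recurrence: y(n) = y(n-1) + n, initial: y(0) = 1.
Telescoping: y(n) = y(0) + Σᵢ₌₁ⁿ i = 1 + n(n+1)/2.

y(n) = n(n+1)/2 + 1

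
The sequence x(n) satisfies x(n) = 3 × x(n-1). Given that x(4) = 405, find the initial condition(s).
In general x(n) = 3ⁿ · x(0). At n = 4: x(0) = x(4) / 3^4 = 405 / 81 = 5.

x(0) = 5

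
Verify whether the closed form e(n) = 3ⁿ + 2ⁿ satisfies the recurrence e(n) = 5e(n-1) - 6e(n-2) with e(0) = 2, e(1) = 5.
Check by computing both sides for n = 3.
From the recurrence with e(0) = 2, e(1) = 5:
  e(0) = 2, e(1) = 5, e(2) = 13, e(3) = 35
  so the recurrence gives e(3) = 35.
From the proposed closed form e(n) = 3ⁿ + 2ⁿ:
  e(3) = 35.
Both sides give 35 at n = 3, and the initial condition(s) match, so the closed form is consistent.

Yes, the closed form is correct.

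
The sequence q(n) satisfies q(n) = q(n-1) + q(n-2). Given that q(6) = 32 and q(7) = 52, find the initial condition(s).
Work backwards using q(k) = q(k+2) - q(k+1):
q(5) = q(7) - q(6) = 52 - 32 = 20
q(4) = q(6) - q(5) = 32 - 20 = 12
q(3) = q(5) - q(4) = 20 - 12 = 8
q(2) = q(4) - q(3) = 12 - 8 = 4
q(1) = q(3) - q(2) = 8 - 4 = 4
q(0) = q(2) - q(1) = 4 - 4 = 0

q(0) = 0, q(1) = 4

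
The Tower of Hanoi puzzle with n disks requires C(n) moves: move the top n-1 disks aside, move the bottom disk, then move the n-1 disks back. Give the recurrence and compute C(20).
Moving n disks = move the top n-1 disks aside (C(n-1) moves) + move the largest disk (1 move) + move the n-1 disks back on top (C(n-1) moves), so C(n) = 2C(n-1) + 1, with C(1) = 1 (a single disk takes one move).
First terms: 1, 3, 7, 15, 31, 63, … — each is one less than a power of 2. Indeed C(n) + 1 = 2(C(n-1) + 1) with C(1) + 1 = 2, so C(n) + 1 = 2ⁿ and C(n) = 2ⁿ - 1.
Hence C(20) = 2^20 - 1 = 1048576 - 1 = 1048575.

C(n) = 2C(n-1) + 1, C(1) = 1; C(20) = 1048575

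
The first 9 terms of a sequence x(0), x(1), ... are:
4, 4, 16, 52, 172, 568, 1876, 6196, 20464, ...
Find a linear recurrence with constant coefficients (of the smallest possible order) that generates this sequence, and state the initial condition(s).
Look for the lowest-order linear relation among consecutive terms.
Observation: x(n) - 3·x(n-1) - (1)·x(n-2) = 0 holds for the shown terms, and no order-1 relation x(n) = α·x(n-1) + β fits.
Check at n=3: 3·16 + (1)·4 = 52. ✓

x(n) = 3x(n-1) + x(n-2), x(0) = 4, x(1) = 4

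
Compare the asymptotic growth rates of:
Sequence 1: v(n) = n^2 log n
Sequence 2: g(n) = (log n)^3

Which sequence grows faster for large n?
Comparing growth rates:
Growth-rate hierarchy: log n ≺ any polynomial ≺ any exponential cⁿ (c>1) ≺ n! ≺ nⁿ.
polynomial degree 2 (with log factor) dominates polylogarithmic (log n)^3 asymptotically.

v(n) grows faster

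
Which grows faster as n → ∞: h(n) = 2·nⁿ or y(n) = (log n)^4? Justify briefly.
Comparing growth rates:
Growth-rate hierarchy: log n ≺ any polynomial ≺ any exponential cⁿ (c>1) ≺ n! ≺ nⁿ.
super-exponential nⁿ dominates polylogarithmic (log n)^4 asymptotically.

h(n) grows faster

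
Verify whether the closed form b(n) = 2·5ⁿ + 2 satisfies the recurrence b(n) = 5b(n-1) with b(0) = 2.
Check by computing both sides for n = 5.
From the recurrence with b(0) = 2:
  b(0) = 2, b(1) = 10, b(2) = 50, b(3) = 250, b(4) = 1250, b(5) = 6250
  so the recurrence gives b(5) = 6250.
From the proposed closed form b(n) = 2·5ⁿ + 2:
  b(5) = 6252.
The recurrence gives 6250 but the closed form gives 6252, so the closed form does not satisfy the recurrence.

No, the closed form is incorrect.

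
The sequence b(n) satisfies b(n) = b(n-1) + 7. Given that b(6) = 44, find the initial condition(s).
b(6) = b(0) + 6·7, so b(0) = 44 - 42 = 2.

b(0) = 2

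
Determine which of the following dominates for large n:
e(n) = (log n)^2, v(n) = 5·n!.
Comparing growth rates:
Growth-rate hierarchy: log n ≺ any polynomial ≺ any exponential cⁿ (c>1) ≺ n! ≺ nⁿ.
factorial dominates polylogarithmic (log n)^2 asymptotically.

v(n) grows faster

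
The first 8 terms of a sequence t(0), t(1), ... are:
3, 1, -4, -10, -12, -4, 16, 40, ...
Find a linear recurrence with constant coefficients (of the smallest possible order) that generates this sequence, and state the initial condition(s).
Look for the lowest-order linear relation among consecutive terms.
Observation: t(n) - 2·t(n-1) - (-2)·t(n-2) = 0 holds for the shown terms, and no order-1 relation t(n) = α·t(n-1) + β fits.
Check at n=3: 2·-4 + (-2)·1 = -10. ✓

t(n) = 2t(n-1) - 2t(n-2), t(0) = 3, t(1) = 1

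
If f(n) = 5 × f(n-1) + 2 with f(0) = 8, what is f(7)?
Computing step by step:
f(0) = 8
f(1) = 5 × 8 + 2 = 42
f(2) = 5 × 42 + 2 = 212
f(3) = 5 × 212 + 2 = 1062
f(4) = 5 × 1062 + 2 = 5312
f(5) = 5 × 5312 + 2 = 26562
f(6) = 5 × 26562 + 2 = 132812
f(7) = 5 × 132812 + 2 = 664062

664062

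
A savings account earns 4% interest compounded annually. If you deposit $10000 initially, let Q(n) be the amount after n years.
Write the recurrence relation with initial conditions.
Each year the balance grows by 4%, i.e. is multiplied by 1 + 4/100 = 1.04, so Q(n) = 1.04 × Q(n-1). The initial deposit gives Q(0) = 10000.
Unrolling gives the closed form Q(n) = 10000 × (1.04)ⁿ.

Q(n) = 1.04 × Q(n-1), Q(0) = 10000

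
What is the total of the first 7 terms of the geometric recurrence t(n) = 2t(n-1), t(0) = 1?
Computing the sequence terms: 1, 2, 4, 8, 16, 32, 64
Adding these values together:

127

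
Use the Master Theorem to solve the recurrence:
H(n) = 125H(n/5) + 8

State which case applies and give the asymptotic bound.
Master Theorem template: H(n) = a·H(n/b) + f(n).
Here: a=125, b=5, f(n)=8
Compute log_b(a) = log_5(125) = 3.
f(n) = 8 = O(n^(3-ε)) with ε = 3. Case 1: H(n) = Θ(n^log_b(a)) = Θ(n^3).

Case 1: H(n) = Θ(n^3)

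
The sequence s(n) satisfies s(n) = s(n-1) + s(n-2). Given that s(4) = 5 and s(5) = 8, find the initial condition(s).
Work backwards using s(k) = s(k+2) - s(k+1):
s(3) = s(5) - s(4) = 8 - 5 = 3
s(2) = s(4) - s(3) = 5 - 3 = 2
s(1) = s(3) - s(2) = 3 - 2 = 1
s(0) = s(2) - s(1) = 2 - 1 = 1

s(0) = 1, s(1) = 1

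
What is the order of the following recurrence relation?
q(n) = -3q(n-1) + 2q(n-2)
The order is the largest lag k for which q(n-k) appears. Here the deepest term is q(n-2), so the order is 2.

Order 2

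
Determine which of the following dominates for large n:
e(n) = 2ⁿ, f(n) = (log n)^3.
Comparing growth rates:
Growth-rate hierarchy: log n ≺ any polynomial ≺ any exponential cⁿ (c>1) ≺ n! ≺ nⁿ.
exponential base 2 dominates polylogarithmic (log n)^3 asymptotically.

e(n) grows faster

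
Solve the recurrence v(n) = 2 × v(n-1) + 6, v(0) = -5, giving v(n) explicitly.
Recurrence: v(n) = 2 × v(n-1) + 6, initial: v(0) = -5.
Try v(n) = A·2ⁿ + C. Substituting: A·2ⁿ + C = 2(A·2ⁿ⁻¹ + C) + 6 = A·2ⁿ + 2C + 6, so C = 2C + 6, giving C = -6. Then v(0) = A - 6 = -5 gives A = 1.

v(n) = 2ⁿ - 6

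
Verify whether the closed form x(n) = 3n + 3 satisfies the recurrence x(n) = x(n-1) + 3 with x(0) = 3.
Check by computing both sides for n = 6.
From the recurrence with x(0) = 3:
  x(0) = 3, x(1) = 6, x(2) = 9, x(3) = 12, x(4) = 15, x(5) = 18, x(6) = 21
  so the recurrence gives x(6) = 21.
From the proposed closed form x(n) = 3n + 3:
  x(6) = 21.
Both sides give 21 at n = 6, and the initial condition(s) match, so the closed form is consistent.

Yes, the closed form is correct.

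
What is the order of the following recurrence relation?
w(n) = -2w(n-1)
The order is the largest lag k for which w(n-k) appears. Here the deepest term is w(n-1), so the order is 1.

Order 1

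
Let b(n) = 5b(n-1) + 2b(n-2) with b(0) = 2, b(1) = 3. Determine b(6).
Computing the sequence terms:
2, 3, 19, 101, 543, 2917, 15671

15671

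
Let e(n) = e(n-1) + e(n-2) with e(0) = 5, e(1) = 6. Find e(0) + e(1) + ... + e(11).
Computing the sequence terms: 5, 6, 11, 17, 28, 45, 73, 118, 191, 309, 500, 809
Adding these values together:

2112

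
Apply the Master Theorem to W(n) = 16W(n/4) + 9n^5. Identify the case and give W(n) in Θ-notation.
Master Theorem template: W(n) = a·W(n/b) + f(n).
Here: a=16, b=4, f(n)=9n^5
Compute log_b(a) = log_4(16) = 2.
f(n) = 9n^5 = Ω(n^(2+ε)) with ε = 3, and the regularity condition holds (a·f(n/b) = (a/b^5)·f(n) with a/b^5 = 4^-3 < 1). Case 3: W(n) = Θ(f(n)) = Θ(n^5).

Case 3: W(n) = Θ(n^5)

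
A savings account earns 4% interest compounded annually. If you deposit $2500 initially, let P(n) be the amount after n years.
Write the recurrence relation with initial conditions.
Each year the balance grows by 4%, i.e. is multiplied by 1 + 4/100 = 1.04, so P(n) = 1.04 × P(n-1). The initial deposit gives P(0) = 2500.
Unrolling gives the closed form P(n) = 2500 × (1.04)ⁿ.

P(n) = 1.04 × P(n-1), P(0) = 2500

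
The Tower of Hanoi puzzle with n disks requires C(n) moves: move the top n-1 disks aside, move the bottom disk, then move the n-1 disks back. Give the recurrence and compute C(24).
Moving n disks = move the top n-1 disks aside (C(n-1) moves) + move the largest disk (1 move) + move the n-1 disks back on top (C(n-1) moves), so C(n) = 2C(n-1) + 1, with C(1) = 1 (a single disk takes one move).
First terms: 1, 3, 7, 15, 31, 63, … — each is one less than a power of 2. Indeed C(n) + 1 = 2(C(n-1) + 1) with C(1) + 1 = 2, so C(n) + 1 = 2ⁿ and C(n) = 2ⁿ - 1.
Hence C(24) = 2^24 - 1 = 16777216 - 1 = 16777215.

C(n) = 2C(n-1) + 1, C(1) = 1; C(24) = 16777215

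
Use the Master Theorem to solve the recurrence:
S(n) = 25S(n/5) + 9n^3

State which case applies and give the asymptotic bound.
Master Theorem template: S(n) = a·S(n/b) + f(n).
Here: a=25, b=5, f(n)=9n^3
Compute log_b(a) = log_5(25) = 2.
f(n) = 9n^3 = Ω(n^(2+ε)) with ε = 1, and the regularity condition holds (a·f(n/b) = (a/b^3)·f(n) with a/b^3 = 5^-1 < 1). Case 3: S(n) = Θ(f(n)) = Θ(n^3).

Case 3: S(n) = Θ(n^3)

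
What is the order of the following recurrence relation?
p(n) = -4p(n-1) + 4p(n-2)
The order is the largest lag k for which p(n-k) appears. Here the deepest term is p(n-2), so the order is 2.

Order 2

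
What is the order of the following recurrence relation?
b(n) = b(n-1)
The order is the largest lag k for which b(n-k) appears. Here the deepest term is b(n-1), so the order is 1.

Order 1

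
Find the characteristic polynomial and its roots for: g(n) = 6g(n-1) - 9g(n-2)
Substitute g(n) = rⁿ and divide through by rⁿ⁻²: r² - 6r + 9 = 0
Factor: (r - 3)² = 0, so r = 3 (double root).
General solution: g(n) = (A + Bn)·3ⁿ

Characteristic: r² - 6r + 9 = 0, Roots: r = 3 (double root)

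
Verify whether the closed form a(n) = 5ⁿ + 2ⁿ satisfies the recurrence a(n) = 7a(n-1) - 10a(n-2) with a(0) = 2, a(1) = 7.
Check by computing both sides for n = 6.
From the recurrence with a(0) = 2, a(1) = 7:
  a(0) = 2, a(1) = 7, a(2) = 29, a(3) = 133, a(4) = 641, a(5) = 3157, a(6) = 15689
  so the recurrence gives a(6) = 15689.
From the proposed closed form a(n) = 5ⁿ + 2ⁿ:
  a(6) = 15689.
Both sides give 15689 at n = 6, and the initial condition(s) match, so the closed form is consistent.

Yes, the closed form is correct.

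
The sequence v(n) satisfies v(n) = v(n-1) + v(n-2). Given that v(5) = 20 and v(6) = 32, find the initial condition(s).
Work backwards using v(k) = v(k+2) - v(k+1):
v(4) = v(6) - v(5) = 32 - 20 = 12
v(3) = v(5) - v(4) = 20 - 12 = 8
v(2) = v(4) - v(3) = 12 - 8 = 4
v(1) = v(3) - v(2) = 8 - 4 = 4
v(0) = v(2) - v(1) = 4 - 4 = 0

v(0) = 0, v(1) = 4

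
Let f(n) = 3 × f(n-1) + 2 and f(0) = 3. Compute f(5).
Computing step by step:
f(0) = 3
f(1) = 3 × 3 + 2 = 11
f(2) = 3 × 11 + 2 = 35
f(3) = 3 × 35 + 2 = 107
f(4) = 3 × 107 + 2 = 323
f(5) = 3 × 323 + 2 = 971

971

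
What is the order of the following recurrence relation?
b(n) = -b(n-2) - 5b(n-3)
The order is the largest lag k for which b(n-k) appears. Here the deepest term is b(n-3), so the order is 3.

Order 3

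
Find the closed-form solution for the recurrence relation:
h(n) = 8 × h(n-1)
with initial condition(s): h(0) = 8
Recurrence: h(n) = 8 × h(n-1), initial: h(0) = 8.
Each term is 8 times the previous, so this is geometric with ratio 8. After n steps: h(n) = h(0)·8ⁿ = 8·8ⁿ.

h(n) = 8·8ⁿ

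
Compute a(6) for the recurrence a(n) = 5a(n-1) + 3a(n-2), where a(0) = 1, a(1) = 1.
Computing the sequence terms:
1, 1, 8, 43, 239, 1324, 7337

7337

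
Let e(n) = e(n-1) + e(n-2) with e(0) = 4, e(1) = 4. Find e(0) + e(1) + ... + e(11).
Computing the sequence terms: 4, 4, 8, 12, 20, 32, 52, 84, 136, 220, 356, 576
Adding these values together:

1504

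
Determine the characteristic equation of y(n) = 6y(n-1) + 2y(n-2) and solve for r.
Substitute y(n) = rⁿ and divide through by rⁿ⁻²: r² - 6r - 2 = 0
Discriminant: 6² + 4·2 = 44, not a perfect square, so by the quadratic formula r = (6 ± √44)/2.
General solution: y(n) = A·r₁ⁿ + B·r₂ⁿ where r₁,r₂ = (6 ± √44)/2

Characteristic: r² - 6r - 2 = 0, Roots: r = (6 ± √44)/2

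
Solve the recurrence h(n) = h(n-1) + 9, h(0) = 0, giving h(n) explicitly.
Recurrence: h(n) = h(n-1) + 9, initial: h(0) = 0.
Each step adds 9, so h(n) = h(0) + 9n = 9n.

h(n) = 9n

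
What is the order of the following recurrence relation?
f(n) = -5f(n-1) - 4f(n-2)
The order is the largest lag k for which f(n-k) appears. Here the deepest term is f(n-2), so the order is 2.

Order 2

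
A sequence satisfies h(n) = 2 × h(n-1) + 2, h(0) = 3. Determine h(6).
Computing step by step:
h(0) = 3
h(1) = 2 × 3 + 2 = 8
h(2) = 2 × 8 + 2 = 18
h(3) = 2 × 18 + 2 = 38
h(4) = 2 × 38 + 2 = 78
h(5) = 2 × 78 + 2 = 158
h(6) = 2 × 158 + 2 = 318

318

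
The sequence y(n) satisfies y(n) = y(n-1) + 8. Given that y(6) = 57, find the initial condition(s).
y(6) = y(0) + 6·8, so y(0) = 57 - 48 = 9.

y(0) = 9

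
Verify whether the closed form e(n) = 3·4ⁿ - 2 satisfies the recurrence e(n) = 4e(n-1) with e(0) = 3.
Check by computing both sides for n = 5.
From the recurrence with e(0) = 3:
  e(0) = 3, e(1) = 12, e(2) = 48, e(3) = 192, e(4) = 768, e(5) = 3072
  so the recurrence gives e(5) = 3072.
From the proposed closed form e(n) = 3·4ⁿ - 2:
  e(5) = 3070.
The recurrence gives 3072 but the closed form gives 3070, so the closed form does not satisfy the recurrence.

No, the closed form is incorrect.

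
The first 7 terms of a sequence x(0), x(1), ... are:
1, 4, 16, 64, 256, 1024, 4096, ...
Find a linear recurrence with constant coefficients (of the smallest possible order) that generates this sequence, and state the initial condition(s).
Look for the lowest-order linear relation among consecutive terms.
Observation: each term is 4× the previous.
Check at n=2: 4·4 = 16. ✓

x(n) = 4 × x(n-1), x(0) = 1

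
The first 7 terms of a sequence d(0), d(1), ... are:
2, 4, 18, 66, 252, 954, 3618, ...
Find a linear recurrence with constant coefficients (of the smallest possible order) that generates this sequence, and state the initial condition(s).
Look for the lowest-order linear relation among consecutive terms.
Observation: d(n) - 3·d(n-1) - (3)·d(n-2) = 0 holds for the shown terms, and no order-1 relation d(n) = α·d(n-1) + β fits.
Check at n=3: 3·18 + (3)·4 = 66. ✓

d(n) = 3d(n-1) + 3d(n-2), d(0) = 2, d(1) = 4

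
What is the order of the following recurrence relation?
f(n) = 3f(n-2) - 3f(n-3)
The order is the largest lag k for which f(n-k) appears. Here the deepest term is f(n-3), so the order is 3.

Order 3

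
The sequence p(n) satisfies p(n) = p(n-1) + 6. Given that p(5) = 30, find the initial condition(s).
p(5) = p(0) + 5·6, so p(0) = 30 - 30 = 0.

p(0) = 0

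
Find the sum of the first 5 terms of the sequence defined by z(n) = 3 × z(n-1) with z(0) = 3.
Computing the sequence terms: 3, 9, 27, 81, 243
Adding these values together:

363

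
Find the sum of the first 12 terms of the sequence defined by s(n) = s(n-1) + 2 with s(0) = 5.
Computing the sequence terms: 5, 7, 9, 11, 13, 15, 17, 19, 21, 23, 25, 27
Adding these values together:

192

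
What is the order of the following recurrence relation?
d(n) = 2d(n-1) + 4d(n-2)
The order is the largest lag k for which d(n-k) appears. Here the deepest term is d(n-2), so the order is 2.

Order 2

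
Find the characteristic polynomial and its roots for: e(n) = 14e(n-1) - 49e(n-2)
Substitute e(n) = rⁿ and divide through by rⁿ⁻²: r² - 14r + 49 = 0
Factor: (r - 7)² = 0, so r = 7 (double root).
General solution: e(n) = (A + Bn)·7ⁿ

Characteristic: r² - 14r + 49 = 0, Roots: r = 7 (double root)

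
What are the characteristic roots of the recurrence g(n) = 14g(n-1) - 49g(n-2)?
Substitute g(n) = rⁿ and divide through by rⁿ⁻²: r² - 14r + 49 = 0
Factor: (r - 7)² = 0, so r = 7 (double root).
General solution: g(n) = (A + Bn)·7ⁿ

Characteristic: r² - 14r + 49 = 0, Roots: r = 7 (double root)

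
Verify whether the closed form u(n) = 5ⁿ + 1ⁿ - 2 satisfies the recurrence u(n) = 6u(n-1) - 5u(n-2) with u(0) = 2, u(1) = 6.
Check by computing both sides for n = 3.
From the recurrence with u(0) = 2, u(1) = 6:
  u(0) = 2, u(1) = 6, u(2) = 26, u(3) = 126
  so the recurrence gives u(3) = 126.
From the proposed closed form u(n) = 5ⁿ + 1ⁿ - 2:
  u(3) = 124.
The recurrence gives 126 but the closed form gives 124, so the closed form does not satisfy the recurrence.

No, the closed form is incorrect.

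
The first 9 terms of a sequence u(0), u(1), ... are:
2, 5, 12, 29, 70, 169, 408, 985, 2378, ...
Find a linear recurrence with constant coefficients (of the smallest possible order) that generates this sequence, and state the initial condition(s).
Look for the lowest-order linear relation among consecutive terms.
Observation: u(n) - 2·u(n-1) - (1)·u(n-2) = 0 holds for the shown terms, and no order-1 relation u(n) = α·u(n-1) + β fits.
Check at n=3: 2·12 + (1)·5 = 29. ✓

u(n) = 2u(n-1) + u(n-2), u(0) = 2, u(1) = 5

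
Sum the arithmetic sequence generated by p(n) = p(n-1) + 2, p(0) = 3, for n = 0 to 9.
Computing the sequence terms: 3, 5, 7, 9, 11, 13, 15, 17, 19, 21
Adding these values together:

120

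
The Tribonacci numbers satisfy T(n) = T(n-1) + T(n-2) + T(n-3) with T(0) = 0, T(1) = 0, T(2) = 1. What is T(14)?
Computing the sequence terms:
0, 0, 1, 1, 2, 4, 7, 13, 24, 44, 81, 149, 274, 504, 927

927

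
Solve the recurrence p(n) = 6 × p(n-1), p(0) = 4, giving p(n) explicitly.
Recurrence: p(n) = 6 × p(n-1), initial: p(0) = 4.
Each term is 6 times the previous, so this is geometric with ratio 6. After n steps: p(n) = p(0)·6ⁿ = 4·6ⁿ.

p(n) = 4·6ⁿ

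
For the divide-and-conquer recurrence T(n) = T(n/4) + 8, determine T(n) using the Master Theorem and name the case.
Master Theorem template: T(n) = a·T(n/b) + f(n).
Here: a=1, b=4, f(n)=8
Compute log_b(a) = log_4(1) = 0.
f(n) = 8 = Θ(1). Case 2: T(n) = Θ(log n).

Case 2: T(n) = Θ(log n)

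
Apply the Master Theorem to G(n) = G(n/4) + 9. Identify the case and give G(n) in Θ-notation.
Master Theorem template: G(n) = a·G(n/b) + f(n).
Here: a=1, b=4, f(n)=9
Compute log_b(a) = log_4(1) = 0.
f(n) = 9 = Θ(1). Case 2: G(n) = Θ(log n).

Case 2: G(n) = Θ(log n)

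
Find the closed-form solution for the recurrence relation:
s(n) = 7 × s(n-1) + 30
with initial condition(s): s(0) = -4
Recurrence: s(n) = 7 × s(n-1) + 30, initial: s(0) = -4.
Try s(n) = A·7ⁿ + C. Substituting: A·7ⁿ + C = 7(A·7ⁿ⁻¹ + C) + 30 = A·7ⁿ + 7C + 30, so C = 7C + 30, giving C = -5. Then s(0) = A - 5 = -4 gives A = 1.

s(n) = 7ⁿ - 5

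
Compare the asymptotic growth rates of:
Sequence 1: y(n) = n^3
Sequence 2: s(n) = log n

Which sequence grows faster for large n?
Comparing growth rates:
Growth-rate hierarchy: log n ≺ any polynomial ≺ any exponential cⁿ (c>1) ≺ n! ≺ nⁿ.
polynomial degree 3 dominates logarithmic asymptotically.

y(n) grows faster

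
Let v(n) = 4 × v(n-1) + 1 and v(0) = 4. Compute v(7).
Computing step by step:
v(0) = 4
v(1) = 4 × 4 + 1 = 17
v(2) = 4 × 17 + 1 = 69
v(3) = 4 × 69 + 1 = 277
v(4) = 4 × 277 + 1 = 1109
v(5) = 4 × 1109 + 1 = 4437
v(6) = 4 × 4437 + 1 = 17749
v(7) = 4 × 17749 + 1 = 70997

70997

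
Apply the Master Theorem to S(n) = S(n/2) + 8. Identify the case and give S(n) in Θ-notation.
Master Theorem template: S(n) = a·S(n/b) + f(n).
Here: a=1, b=2, f(n)=8
Compute log_b(a) = log_2(1) = 0.
f(n) = 8 = Θ(1). Case 2: S(n) = Θ(log n).

Case 2: S(n) = Θ(log n)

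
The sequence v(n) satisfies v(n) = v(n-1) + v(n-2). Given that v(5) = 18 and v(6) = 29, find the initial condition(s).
Work backwards using v(k) = v(k+2) - v(k+1):
v(4) = v(6) - v(5) = 29 - 18 = 11
v(3) = v(5) - v(4) = 18 - 11 = 7
v(2) = v(4) - v(3) = 11 - 7 = 4
v(1) = v(3) - v(2) = 7 - 4 = 3
v(0) = v(2) - v(1) = 4 - 3 = 1

v(0) = 1, v(1) = 3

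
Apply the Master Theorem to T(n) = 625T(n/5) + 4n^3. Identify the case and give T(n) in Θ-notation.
Master Theorem template: T(n) = a·T(n/b) + f(n).
Here: a=625, b=5, f(n)=4n^3
Compute log_b(a) = log_5(625) = 4.
f(n) = 4n^3 = O(n^(4-ε)) with ε = 1. Case 1: T(n) = Θ(n^log_b(a)) = Θ(n^4).

Case 1: T(n) = Θ(n^4)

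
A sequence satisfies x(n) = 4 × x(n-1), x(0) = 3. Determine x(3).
Computing step by step:
x(0) = 3
x(1) = 4 × 3 = 12
x(2) = 4 × 12 = 48
x(3) = 4 × 48 = 192

192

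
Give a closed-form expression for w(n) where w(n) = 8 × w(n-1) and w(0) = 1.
Recurrence: w(n) = 8 × w(n-1), initial: w(0) = 1.
Each term is 8 times the previous, so this is geometric with ratio 8. After n steps: w(n) = w(0)·8ⁿ = 8ⁿ.

w(n) = 8ⁿ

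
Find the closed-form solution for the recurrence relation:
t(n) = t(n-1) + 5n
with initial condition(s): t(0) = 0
Recurrence: t(n) = t(n-1) + 5n, initial: t(0) = 0.
Telescoping: t(n) = t(0) + 5·Σᵢ₌₁ⁿ i = 0 + 5·n(n+1)/2.

t(n) = 5·n(n+1)/2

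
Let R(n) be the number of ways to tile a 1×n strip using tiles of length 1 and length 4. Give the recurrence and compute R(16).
Condition on the last tile: it has length 1 (leaving a 1×(n-1) strip) or length 4 (leaving a 1×(n-4) strip), so R(n) = R(n-1) + R(n-4) (order-4 linear recurrence).
For 0 ≤ i < 4 only unit tiles fit, so R(i) = 1.
Iterating the recurrence: R(4) = 2, R(5) = 3, R(6) = 4, R(7) = 5, R(8) = 7, R(9) = 10, R(10) = 14, R(11) = 19, R(12) = 26, R(13) = 36, R(14) = 50, R(15) = 69, R(16) = 95.

R(n) = R(n-1) + R(n-4), with R(i) = 1 for 0 ≤ i < 4; R(16) = 95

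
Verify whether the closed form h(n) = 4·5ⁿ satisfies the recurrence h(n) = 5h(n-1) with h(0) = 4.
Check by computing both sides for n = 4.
From the recurrence with h(0) = 4:
  h(0) = 4, h(1) = 20, h(2) = 100, h(3) = 500, h(4) = 2500
  so the recurrence gives h(4) = 2500.
From the proposed closed form h(n) = 4·5ⁿ:
  h(4) = 2500.
Both sides give 2500 at n = 4, and the initial condition(s) match, so the closed form is consistent.

Yes, the closed form is correct.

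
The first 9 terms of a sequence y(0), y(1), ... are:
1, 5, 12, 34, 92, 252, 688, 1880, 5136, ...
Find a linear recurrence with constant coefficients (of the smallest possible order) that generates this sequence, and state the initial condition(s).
Look for the lowest-order linear relation among consecutive terms.
Observation: y(n) - 2·y(n-1) - (2)·y(n-2) = 0 holds for the shown terms, and no order-1 relation y(n) = α·y(n-1) + β fits.
Check at n=3: 2·12 + (2)·5 = 34. ✓

y(n) = 2y(n-1) + 2y(n-2), y(0) = 1, y(1) = 5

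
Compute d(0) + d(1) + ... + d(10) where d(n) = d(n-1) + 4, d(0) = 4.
Computing the sequence terms: 4, 8, 12, 16, 20, 24, 28, 32, 36, 40, 44
Adding these values together:

264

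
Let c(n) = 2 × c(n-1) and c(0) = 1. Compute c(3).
Computing step by step:
c(0) = 1
c(1) = 2 × 1 = 2
c(2) = 2 × 2 = 4
c(3) = 2 × 4 = 8

8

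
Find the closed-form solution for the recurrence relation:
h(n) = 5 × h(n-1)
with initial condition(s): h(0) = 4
Recurrence: h(n) = 5 × h(n-1), initial: h(0) = 4.
Each term is 5 times the previous, so this is geometric with ratio 5. After n steps: h(n) = h(0)·5ⁿ = 4·5ⁿ.

h(n) = 4·5ⁿ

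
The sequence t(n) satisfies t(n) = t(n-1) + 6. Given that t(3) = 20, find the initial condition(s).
t(3) = t(0) + 3·6, so t(0) = 20 - 18 = 2.

t(0) = 2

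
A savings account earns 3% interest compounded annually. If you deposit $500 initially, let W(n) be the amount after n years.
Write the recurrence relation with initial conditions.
Each year the balance grows by 3%, i.e. is multiplied by 1 + 3/100 = 1.03, so W(n) = 1.03 × W(n-1). The initial deposit gives W(0) = 500.
Unrolling gives the closed form W(n) = 500 × (1.03)ⁿ.

W(n) = 1.03 × W(n-1), W(0) = 500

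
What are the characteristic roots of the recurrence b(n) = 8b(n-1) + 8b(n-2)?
Substitute b(n) = rⁿ and divide through by rⁿ⁻²: r² - 8r - 8 = 0
Discriminant: 8² + 4·8 = 96, not a perfect square, so by the quadratic formula r = (8 ± √96)/2.
General solution: b(n) = A·r₁ⁿ + B·r₂ⁿ where r₁,r₂ = (8 ± √96)/2

Characteristic: r² - 8r - 8 = 0, Roots: r = (8 ± √96)/2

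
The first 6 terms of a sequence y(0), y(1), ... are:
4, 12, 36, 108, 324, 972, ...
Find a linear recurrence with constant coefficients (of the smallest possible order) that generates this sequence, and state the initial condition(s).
Look for the lowest-order linear relation among consecutive terms.
Observation: each term is 3× the previous.
Check at n=2: 3·12 = 36. ✓

y(n) = 3 × y(n-1), y(0) = 4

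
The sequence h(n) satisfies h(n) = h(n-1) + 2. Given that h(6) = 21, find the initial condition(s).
h(6) = h(0) + 6·2, so h(0) = 21 - 12 = 9.

h(0) = 9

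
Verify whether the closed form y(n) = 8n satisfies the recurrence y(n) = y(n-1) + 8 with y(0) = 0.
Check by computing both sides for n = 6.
From the recurrence with y(0) = 0:
  y(0) = 0, y(1) = 8, y(2) = 16, y(3) = 24, y(4) = 32, y(5) = 40, y(6) = 48
  so the recurrence gives y(6) = 48.
From the proposed closed form y(n) = 8n:
  y(6) = 48.
Both sides give 48 at n = 6, and the initial condition(s) match, so the closed form is consistent.

Yes, the closed form is correct.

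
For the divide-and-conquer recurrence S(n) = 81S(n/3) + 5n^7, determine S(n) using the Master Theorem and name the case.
Master Theorem template: S(n) = a·S(n/b) + f(n).
Here: a=81, b=3, f(n)=5n^7
Compute log_b(a) = log_3(81) = 4.
f(n) = 5n^7 = Ω(n^(4+ε)) with ε = 3, and the regularity condition holds (a·f(n/b) = (a/b^7)·f(n) with a/b^7 = 3^-3 < 1). Case 3: S(n) = Θ(f(n)) = Θ(n^7).

Case 3: S(n) = Θ(n^7)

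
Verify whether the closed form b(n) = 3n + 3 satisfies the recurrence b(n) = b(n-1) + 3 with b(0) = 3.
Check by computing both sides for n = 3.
From the recurrence with b(0) = 3:
  b(0) = 3, b(1) = 6, b(2) = 9, b(3) = 12
  so the recurrence gives b(3) = 12.
From the proposed closed form b(n) = 3n + 3:
  b(3) = 12.
Both sides give 12 at n = 3, and the initial condition(s) match, so the closed form is consistent.

Yes, the closed form is correct.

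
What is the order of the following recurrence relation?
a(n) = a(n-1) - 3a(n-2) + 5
The order is the largest lag k for which a(n-k) appears. Here the deepest term is a(n-2) (the 5 term is non-homogeneous and does not affect the order), so the order is 2.

Order 2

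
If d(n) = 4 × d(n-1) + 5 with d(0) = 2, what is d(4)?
Computing step by step:
d(0) = 2
d(1) = 4 × 2 + 5 = 13
d(2) = 4 × 13 + 5 = 57
d(3) = 4 × 57 + 5 = 233
d(4) = 4 × 233 + 5 = 937

937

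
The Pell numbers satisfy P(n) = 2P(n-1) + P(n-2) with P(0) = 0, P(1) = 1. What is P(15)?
Computing the sequence terms:
0, 1, 2, 5, 12, 29, 70, 169, 408, 985, 2378, 5741, 13860, 33461, 80782, 195025

195025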